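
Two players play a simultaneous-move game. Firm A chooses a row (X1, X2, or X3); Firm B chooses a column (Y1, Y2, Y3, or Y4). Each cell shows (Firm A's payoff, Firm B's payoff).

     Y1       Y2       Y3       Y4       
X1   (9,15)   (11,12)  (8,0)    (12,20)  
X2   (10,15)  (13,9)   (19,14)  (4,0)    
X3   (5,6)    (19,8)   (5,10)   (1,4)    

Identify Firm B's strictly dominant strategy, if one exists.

None

A strategy is strictly dominant if it gives Firm B a strictly higher payoff than every other strategy, against every choice by the opponent.
Y1 is not dominant: against X1, Y4 gives 20 > 15.
Y2 is not dominant: against X1, Y1 gives 15 > 12.
Y3 is not dominant: against X1, Y1 gives 15 > 0.
Y4 is not dominant: against X2, Y1 gives 15 > 0.
No single strategy is best against every opponent action.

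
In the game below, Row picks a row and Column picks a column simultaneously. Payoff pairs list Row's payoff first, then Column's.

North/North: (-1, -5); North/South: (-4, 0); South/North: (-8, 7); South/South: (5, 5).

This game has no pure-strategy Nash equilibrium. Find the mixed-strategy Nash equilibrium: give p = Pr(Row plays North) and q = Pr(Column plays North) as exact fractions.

Each player's mixing probability is pinned down by making the *other* player indifferent.
Column indifferent between North and South: p·(-5) + (1−p)·7 = p·0 + (1−p)·5 ⟹ 7 + (-12)p = 5 + (-5)p ⟹ p = 2/7.
Row indifferent between North and South: q·(-1) + (1−q)·(-4) = q·(-8) + (1−q)·5 ⟹ (-4) + 3q = 5 + (-13)q ⟹ q = 9/16.

p = 2/7, q = 9/16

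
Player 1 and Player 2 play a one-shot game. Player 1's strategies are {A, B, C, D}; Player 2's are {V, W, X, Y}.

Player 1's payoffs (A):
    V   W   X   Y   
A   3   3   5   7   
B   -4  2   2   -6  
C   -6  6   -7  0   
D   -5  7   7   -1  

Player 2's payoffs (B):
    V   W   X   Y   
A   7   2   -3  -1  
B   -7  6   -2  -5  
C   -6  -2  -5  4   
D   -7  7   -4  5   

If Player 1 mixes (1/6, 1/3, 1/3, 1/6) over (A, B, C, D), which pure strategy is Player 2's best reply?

W

Compute Player 2's expected payoff from each pure strategy against the given mix.
V: (1/6)·7 + (1/3)·(-7) + (1/3)·(-6) + (1/6)·(-7) = -13/3
W: (1/6)·2 + (1/3)·6 + (1/3)·(-2) + (1/6)·7 = 17/6
X: (1/6)·(-3) + (1/3)·(-2) + (1/3)·(-5) + (1/6)·(-4) = -7/2
Y: (1/6)·(-1) + (1/3)·(-5) + (1/3)·4 + (1/6)·5 = 1/3
Highest expected payoff is 17/6, from W.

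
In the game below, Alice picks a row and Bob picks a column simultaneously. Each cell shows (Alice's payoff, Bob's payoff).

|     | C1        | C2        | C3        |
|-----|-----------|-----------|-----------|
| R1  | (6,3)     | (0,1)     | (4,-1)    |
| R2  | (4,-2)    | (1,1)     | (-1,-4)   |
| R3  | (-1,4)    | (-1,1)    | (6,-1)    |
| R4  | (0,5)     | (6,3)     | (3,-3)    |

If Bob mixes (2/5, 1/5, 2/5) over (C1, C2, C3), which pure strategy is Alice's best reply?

R1

Alice's best reply maximizes expected payoff against the mix.
R1: (2/5)·6 + (1/5)·0 + (2/5)·4 = 4
R2: (2/5)·4 + (1/5)·1 + (2/5)·(-1) = 7/5
R3: (2/5)·(-1) + (1/5)·(-1) + (2/5)·6 = 9/5
R4: (2/5)·0 + (1/5)·6 + (2/5)·3 = 12/5
Highest expected payoff is 4, from R1.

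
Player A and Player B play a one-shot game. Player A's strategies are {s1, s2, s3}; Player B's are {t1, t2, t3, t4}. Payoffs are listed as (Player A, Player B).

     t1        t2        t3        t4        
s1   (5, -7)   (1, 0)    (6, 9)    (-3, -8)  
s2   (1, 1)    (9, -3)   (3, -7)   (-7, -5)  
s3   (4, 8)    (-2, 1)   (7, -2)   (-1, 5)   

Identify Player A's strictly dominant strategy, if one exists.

None

A strategy is strictly dominant if it gives Player A a strictly higher payoff than every other strategy, against every choice by the opponent.
s1 is not dominant: against t2, s2 gives 9 > 1.
s2 is not dominant: against t1, s1 gives 5 > 1.
s3 is not dominant: against t1, s1 gives 5 > 4.
No single strategy is best against every opponent action.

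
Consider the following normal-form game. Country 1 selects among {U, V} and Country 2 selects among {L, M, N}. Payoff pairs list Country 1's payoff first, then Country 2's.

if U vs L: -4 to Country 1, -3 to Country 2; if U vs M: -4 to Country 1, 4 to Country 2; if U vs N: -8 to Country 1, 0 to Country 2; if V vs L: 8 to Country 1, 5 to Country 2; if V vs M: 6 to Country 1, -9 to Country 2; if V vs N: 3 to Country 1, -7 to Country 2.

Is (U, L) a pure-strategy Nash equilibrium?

No

Holding Country 2 at L: Country 1 gets -4 from U but could get 8 by switching to V. Country 1 has a profitable deviation.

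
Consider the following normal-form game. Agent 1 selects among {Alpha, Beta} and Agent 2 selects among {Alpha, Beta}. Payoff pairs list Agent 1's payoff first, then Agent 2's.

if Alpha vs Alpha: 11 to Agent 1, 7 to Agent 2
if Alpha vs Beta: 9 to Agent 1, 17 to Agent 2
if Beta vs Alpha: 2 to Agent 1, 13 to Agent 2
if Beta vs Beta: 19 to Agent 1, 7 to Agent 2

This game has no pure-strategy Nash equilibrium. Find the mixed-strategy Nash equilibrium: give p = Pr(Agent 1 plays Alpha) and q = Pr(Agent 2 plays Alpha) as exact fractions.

Each player's mixing probability is pinned down by making the *other* player indifferent.
Agent 2 indifferent between Alpha and Beta: p·7 + (1−p)·13 = p·17 + (1−p)·7 ⟹ 13 + (-6)p = 7 + 10p ⟹ p = 3/8.
Agent 1 indifferent between Alpha and Beta: q·11 + (1−q)·9 = q·2 + (1−q)·19 ⟹ 9 + 2q = 19 + (-17)q ⟹ q = 10/19.

p = 3/8, q = 10/19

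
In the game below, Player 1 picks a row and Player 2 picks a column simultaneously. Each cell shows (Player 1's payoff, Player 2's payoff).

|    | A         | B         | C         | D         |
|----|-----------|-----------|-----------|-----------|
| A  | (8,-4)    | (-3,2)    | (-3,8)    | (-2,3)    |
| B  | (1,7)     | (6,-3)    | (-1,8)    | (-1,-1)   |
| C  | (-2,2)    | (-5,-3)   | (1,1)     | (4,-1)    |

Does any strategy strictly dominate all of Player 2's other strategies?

None

Check whether one of Player 2's strategies beats all alternatives regardless of what the opponent does.
A is not dominant: against A, B gives 2 > -4.
B is not dominant: against A, C gives 8 > 2.
C is not dominant: against C, A gives 2 > 1.
D is not dominant: against A, C gives 8 > 3.
No single strategy is best against every opponent action.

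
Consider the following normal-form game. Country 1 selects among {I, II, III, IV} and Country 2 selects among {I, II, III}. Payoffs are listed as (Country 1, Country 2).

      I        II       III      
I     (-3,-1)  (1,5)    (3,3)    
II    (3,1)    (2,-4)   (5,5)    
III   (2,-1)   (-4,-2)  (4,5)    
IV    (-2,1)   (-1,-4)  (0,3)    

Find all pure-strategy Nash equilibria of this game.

(II, III)

Find each player's best response to every opponent strategy; NE are the intersections.
Country 1's best responses — vs I: II (payoff 3); vs II: II (payoff 2); vs III: II (payoff 5).
Country 2's best responses — vs I: II (payoff 5); vs II: III (payoff 5); vs III: III (payoff 5); vs IV: III (payoff 3).
The only mutual best response is (II, III); neither player gains by switching there.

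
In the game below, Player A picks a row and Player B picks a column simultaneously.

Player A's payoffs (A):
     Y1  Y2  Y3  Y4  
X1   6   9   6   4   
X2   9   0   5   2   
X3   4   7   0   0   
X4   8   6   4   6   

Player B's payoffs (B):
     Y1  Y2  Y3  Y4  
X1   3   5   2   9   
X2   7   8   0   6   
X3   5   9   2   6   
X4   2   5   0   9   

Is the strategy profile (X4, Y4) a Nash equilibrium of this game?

Yes

Holding Player B at Y4: Player A gets 6 from X4, versus 4 from X1, 2 from X2, 0 from X3. No profitable deviation for Player A.
Holding Player A at X4: Player B gets 9 from Y4, versus 2 from Y1, 5 from Y2, 0 from Y3. No profitable deviation for Player B either.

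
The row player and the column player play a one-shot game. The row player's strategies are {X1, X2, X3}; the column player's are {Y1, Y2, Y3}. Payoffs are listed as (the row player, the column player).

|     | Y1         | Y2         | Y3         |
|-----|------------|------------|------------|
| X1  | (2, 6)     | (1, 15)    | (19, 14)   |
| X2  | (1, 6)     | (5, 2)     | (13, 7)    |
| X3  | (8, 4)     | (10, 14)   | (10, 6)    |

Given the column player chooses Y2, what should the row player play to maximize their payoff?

X3

With the column player fixed at Y2, the row player's payoffs are: X1 → 1, X2 → 5, X3 → 10.
The maximum is 10, achieved by X3.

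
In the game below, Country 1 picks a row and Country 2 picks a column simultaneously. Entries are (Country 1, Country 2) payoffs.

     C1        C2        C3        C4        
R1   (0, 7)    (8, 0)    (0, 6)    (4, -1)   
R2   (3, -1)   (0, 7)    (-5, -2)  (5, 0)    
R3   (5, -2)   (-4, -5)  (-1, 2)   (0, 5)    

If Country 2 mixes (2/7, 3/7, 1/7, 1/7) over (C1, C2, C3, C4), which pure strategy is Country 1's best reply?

R1

Compute Country 1's expected payoff from each pure strategy against the given mix.
R1: (2/7)·0 + (3/7)·8 + (1/7)·0 + (1/7)·4 = 4
R2: (2/7)·3 + (3/7)·0 + (1/7)·(-5) + (1/7)·5 = 6/7
R3: (2/7)·5 + (3/7)·(-4) + (1/7)·(-1) + (1/7)·0 = -3/7
Highest expected payoff is 4, from R1.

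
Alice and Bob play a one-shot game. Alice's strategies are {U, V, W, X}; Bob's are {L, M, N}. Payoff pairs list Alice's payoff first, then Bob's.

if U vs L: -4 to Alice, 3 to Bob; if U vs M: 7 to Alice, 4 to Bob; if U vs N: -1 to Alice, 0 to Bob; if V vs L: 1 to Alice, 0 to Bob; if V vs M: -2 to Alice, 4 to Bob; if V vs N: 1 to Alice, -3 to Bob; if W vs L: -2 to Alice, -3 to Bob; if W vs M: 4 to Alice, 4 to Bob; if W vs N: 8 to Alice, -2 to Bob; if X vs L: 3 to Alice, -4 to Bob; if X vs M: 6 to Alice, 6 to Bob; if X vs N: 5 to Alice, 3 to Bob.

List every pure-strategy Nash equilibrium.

(U, M)

Check mutual best responses: a cell is a NE iff neither player can gain by unilaterally deviating.
Alice's best responses — vs L: X (payoff 3); vs M: U (payoff 7); vs N: W (payoff 8).
Bob's best responses — vs U: M (payoff 4); vs V: M (payoff 4); vs W: M (payoff 4); vs X: M (payoff 6).
The only mutual best response is (U, M); neither player gains by switching there.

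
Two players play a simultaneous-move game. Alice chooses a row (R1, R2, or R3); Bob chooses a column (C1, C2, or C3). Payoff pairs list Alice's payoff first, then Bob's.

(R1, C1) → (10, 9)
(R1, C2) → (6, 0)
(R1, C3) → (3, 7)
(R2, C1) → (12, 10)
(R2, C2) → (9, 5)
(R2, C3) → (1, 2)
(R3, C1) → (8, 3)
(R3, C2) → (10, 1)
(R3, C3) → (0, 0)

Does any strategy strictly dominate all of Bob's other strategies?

Check whether one of Bob's strategies beats all alternatives regardless of what the opponent does.
C1 strictly dominates: vs R1: 9 > each of {0, 7}; vs R2: 10 > each of {5, 2}; vs R3: 3 > each of {1, 0}.

C1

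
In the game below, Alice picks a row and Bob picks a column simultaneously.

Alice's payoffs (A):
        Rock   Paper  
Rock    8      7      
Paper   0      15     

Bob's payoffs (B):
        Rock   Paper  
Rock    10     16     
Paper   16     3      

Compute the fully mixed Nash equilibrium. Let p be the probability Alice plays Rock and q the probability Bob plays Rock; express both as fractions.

p = 13/19, q = 1/2

Each player's mixing probability is pinned down by making the *other* player indifferent.
Bob indifferent between Rock and Paper: p·10 + (1−p)·16 = p·16 + (1−p)·3 ⟹ 16 + (-6)p = 3 + 13p ⟹ p = 13/19.
Alice indifferent between Rock and Paper: q·8 + (1−q)·7 = q·0 + (1−q)·15 ⟹ 7 + 1q = 15 + (-15)q ⟹ q = 1/2.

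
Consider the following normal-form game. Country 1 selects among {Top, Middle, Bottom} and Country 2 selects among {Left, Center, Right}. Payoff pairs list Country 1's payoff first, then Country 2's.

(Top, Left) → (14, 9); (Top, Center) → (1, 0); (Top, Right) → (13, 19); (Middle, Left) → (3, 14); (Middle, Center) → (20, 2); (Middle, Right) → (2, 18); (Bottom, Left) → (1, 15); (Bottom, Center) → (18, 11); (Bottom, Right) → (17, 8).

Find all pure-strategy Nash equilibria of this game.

Find each player's best response to every opponent strategy; NE are the intersections.
Country 1's best responses — vs Left: Top (payoff 14); vs Center: Middle (payoff 20); vs Right: Bottom (payoff 17).
Country 2's best responses — vs Top: Right (payoff 19); vs Middle: Right (payoff 18); vs Bottom: Left (payoff 15).
No cell has both players best-responding. For instance, Country 1's best reply to Right is Bottom, but against Bottom Country 2 prefers Left over Right.

None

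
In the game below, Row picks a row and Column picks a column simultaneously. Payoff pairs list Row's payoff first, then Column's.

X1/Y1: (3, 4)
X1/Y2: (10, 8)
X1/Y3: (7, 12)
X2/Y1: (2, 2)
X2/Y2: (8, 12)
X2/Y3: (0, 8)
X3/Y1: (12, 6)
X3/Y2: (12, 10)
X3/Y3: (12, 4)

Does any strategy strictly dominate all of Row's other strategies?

Check whether one of Row's strategies beats all alternatives regardless of what the opponent does.
X3 strictly dominates: vs Y1: 12 > each of {3, 2}; vs Y2: 12 > each of {10, 8}; vs Y3: 12 > each of {7, 0}.

X3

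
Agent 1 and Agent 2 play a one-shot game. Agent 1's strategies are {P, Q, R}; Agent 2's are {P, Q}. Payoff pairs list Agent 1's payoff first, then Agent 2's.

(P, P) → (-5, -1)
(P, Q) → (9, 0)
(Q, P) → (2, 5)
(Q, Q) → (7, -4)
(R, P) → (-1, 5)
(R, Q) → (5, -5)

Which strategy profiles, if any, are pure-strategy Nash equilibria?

Check mutual best responses: a cell is a NE iff neither player can gain by unilaterally deviating.
Agent 1's best responses — vs P: Q (payoff 2); vs Q: P (payoff 9).
Agent 2's best responses — vs P: Q (payoff 0); vs Q: P (payoff 5); vs R: P (payoff 5).
Mutual best responses occur at (P, Q) and (Q, P); at each, neither player gains by switching.

(P, Q) and (Q, P)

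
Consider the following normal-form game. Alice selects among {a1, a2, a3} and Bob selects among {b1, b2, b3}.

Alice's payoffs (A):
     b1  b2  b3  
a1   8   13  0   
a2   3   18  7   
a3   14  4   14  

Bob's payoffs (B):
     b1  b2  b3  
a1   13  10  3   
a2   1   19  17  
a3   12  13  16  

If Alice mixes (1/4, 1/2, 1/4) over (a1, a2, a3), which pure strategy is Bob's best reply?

b2

Bob's best reply maximizes expected payoff against the mix.
b1: (1/4)·13 + (1/2)·1 + (1/4)·12 = 27/4
b2: (1/4)·10 + (1/2)·19 + (1/4)·13 = 61/4
b3: (1/4)·3 + (1/2)·17 + (1/4)·16 = 53/4
Highest expected payoff is 61/4, from b2.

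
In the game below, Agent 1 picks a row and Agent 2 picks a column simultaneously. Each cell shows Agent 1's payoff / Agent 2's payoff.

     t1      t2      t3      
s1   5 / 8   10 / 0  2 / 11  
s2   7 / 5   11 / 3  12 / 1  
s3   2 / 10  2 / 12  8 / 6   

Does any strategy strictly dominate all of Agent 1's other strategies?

A strategy is strictly dominant if it gives Agent 1 a strictly higher payoff than every other strategy, against every choice by the opponent.
s2 strictly dominates: vs t1: 7 > each of {5, 2}; vs t2: 11 > each of {10, 2}; vs t3: 12 > each of {2, 8}.

s2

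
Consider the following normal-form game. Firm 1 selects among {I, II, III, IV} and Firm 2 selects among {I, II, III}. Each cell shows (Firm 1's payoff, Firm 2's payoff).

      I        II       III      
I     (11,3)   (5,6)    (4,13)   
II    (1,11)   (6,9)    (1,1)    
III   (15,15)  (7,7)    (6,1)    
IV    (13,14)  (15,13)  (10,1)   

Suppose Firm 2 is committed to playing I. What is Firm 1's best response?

With Firm 2 fixed at I, Firm 1's payoffs are: I → 11, II → 1, III → 15, IV → 13.
The maximum is 15, achieved by III.

III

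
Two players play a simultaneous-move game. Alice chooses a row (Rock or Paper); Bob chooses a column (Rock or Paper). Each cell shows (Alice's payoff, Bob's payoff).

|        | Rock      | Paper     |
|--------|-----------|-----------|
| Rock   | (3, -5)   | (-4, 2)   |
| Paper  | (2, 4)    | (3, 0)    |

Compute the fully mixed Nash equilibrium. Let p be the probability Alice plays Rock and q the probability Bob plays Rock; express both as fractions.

p = 4/11, q = 7/8

Each player's mixing probability is pinned down by making the *other* player indifferent.
Bob indifferent between Rock and Paper: p·(-5) + (1−p)·4 = p·2 + (1−p)·0 ⟹ 4 + (-9)p = 0 + 2p ⟹ p = 4/11.
Alice indifferent between Rock and Paper: q·3 + (1−q)·(-4) = q·2 + (1−q)·3 ⟹ (-4) + 7q = 3 + (-1)q ⟹ q = 7/8.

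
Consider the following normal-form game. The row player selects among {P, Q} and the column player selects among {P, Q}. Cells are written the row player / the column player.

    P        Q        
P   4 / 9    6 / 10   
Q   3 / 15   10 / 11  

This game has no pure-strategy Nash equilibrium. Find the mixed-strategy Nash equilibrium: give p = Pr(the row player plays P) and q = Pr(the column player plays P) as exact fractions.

Each player's mixing probability is pinned down by making the *other* player indifferent.
The column player indifferent between P and Q: p·9 + (1−p)·15 = p·10 + (1−p)·11 ⟹ 15 + (-6)p = 11 + (-1)p ⟹ p = 4/5.
The row player indifferent between P and Q: q·4 + (1−q)·6 = q·3 + (1−q)·10 ⟹ 6 + (-2)q = 10 + (-7)q ⟹ q = 4/5.

p = 4/5, q = 4/5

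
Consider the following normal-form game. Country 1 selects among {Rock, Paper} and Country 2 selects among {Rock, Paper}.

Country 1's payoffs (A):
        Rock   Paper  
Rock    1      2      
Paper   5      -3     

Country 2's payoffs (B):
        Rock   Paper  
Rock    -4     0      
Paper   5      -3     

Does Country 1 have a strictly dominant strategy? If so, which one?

A strategy is strictly dominant if it gives Country 1 a strictly higher payoff than every other strategy, against every choice by the opponent.
Rock is not dominant: against Rock, Paper gives 5 > 1.
Paper is not dominant: against Paper, Rock gives 2 > -3.
No single strategy is best against every opponent action.

None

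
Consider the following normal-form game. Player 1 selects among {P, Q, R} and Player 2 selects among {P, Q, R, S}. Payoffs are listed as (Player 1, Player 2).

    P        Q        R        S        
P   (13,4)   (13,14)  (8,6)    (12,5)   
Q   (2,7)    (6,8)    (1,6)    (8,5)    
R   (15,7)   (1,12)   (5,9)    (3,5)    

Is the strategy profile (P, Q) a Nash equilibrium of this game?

Holding Player 2 at Q: Player 1 gets 13 from P, versus 6 from Q, 1 from R. No profitable deviation for Player 1.
Holding Player 1 at P: Player 2 gets 14 from Q, versus 4 from P, 6 from R, 5 from S. No profitable deviation for Player 2 either.

Yes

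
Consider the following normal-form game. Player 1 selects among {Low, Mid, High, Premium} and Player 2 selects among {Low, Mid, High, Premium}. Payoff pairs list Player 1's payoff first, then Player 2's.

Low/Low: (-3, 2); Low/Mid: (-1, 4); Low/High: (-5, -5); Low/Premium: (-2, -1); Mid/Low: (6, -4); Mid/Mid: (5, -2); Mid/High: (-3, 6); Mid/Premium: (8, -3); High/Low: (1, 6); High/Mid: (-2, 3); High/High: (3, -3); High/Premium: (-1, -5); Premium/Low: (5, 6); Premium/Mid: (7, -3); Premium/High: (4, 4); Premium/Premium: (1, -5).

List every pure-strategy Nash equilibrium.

There is no pure-strategy Nash equilibrium

A profile is a Nash equilibrium when each player is best-responding to the other.
Player 1's best responses — vs Low: Mid (payoff 6); vs Mid: Premium (payoff 7); vs High: Premium (payoff 4); vs Premium: Mid (payoff 8).
Player 2's best responses — vs Low: Mid (payoff 4); vs Mid: High (payoff 6); vs High: Low (payoff 6); vs Premium: Low (payoff 6).
No cell has both players best-responding. For instance, Player 1's best reply to Premium is Mid, but against Mid Player 2 prefers High over Premium.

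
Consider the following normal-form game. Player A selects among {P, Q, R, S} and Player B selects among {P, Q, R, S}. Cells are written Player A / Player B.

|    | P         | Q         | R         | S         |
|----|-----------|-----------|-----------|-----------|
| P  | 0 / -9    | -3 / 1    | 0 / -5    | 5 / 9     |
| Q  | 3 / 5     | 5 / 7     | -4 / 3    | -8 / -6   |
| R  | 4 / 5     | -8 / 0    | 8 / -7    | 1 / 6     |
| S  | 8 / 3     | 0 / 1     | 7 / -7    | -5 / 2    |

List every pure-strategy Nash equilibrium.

(P, S), (Q, Q), and (S, P)

A profile is a Nash equilibrium when each player is best-responding to the other.
Player A's best responses — vs P: S (payoff 8); vs Q: Q (payoff 5); vs R: R (payoff 8); vs S: P (payoff 5).
Player B's best responses — vs P: S (payoff 9); vs Q: Q (payoff 7); vs R: S (payoff 6); vs S: P (payoff 3).
Mutual best responses occur at (P, S), (Q, Q), and (S, P); at each, neither player gains by switching.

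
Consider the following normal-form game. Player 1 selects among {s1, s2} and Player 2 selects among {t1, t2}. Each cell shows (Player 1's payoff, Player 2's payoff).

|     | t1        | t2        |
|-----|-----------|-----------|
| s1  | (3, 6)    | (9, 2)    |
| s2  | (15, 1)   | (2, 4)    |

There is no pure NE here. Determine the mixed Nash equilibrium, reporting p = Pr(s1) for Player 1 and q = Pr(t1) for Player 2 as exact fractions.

Each player's mixing probability is pinned down by making the *other* player indifferent.
Player 2 indifferent between t1 and t2: p·6 + (1−p)·1 = p·2 + (1−p)·4 ⟹ 1 + 5p = 4 + (-2)p ⟹ p = 3/7.
Player 1 indifferent between s1 and s2: q·3 + (1−q)·9 = q·15 + (1−q)·2 ⟹ 9 + (-6)q = 2 + 13q ⟹ q = 7/19.

p = 3/7, q = 7/19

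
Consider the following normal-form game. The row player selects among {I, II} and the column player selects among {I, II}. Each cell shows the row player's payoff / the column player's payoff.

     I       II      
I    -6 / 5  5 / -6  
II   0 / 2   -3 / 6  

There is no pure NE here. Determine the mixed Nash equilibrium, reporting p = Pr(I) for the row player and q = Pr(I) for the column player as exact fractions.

p = 4/15, q = 4/7

Each player's mixing probability is pinned down by making the *other* player indifferent.
The column player indifferent between I and II: p·5 + (1−p)·2 = p·(-6) + (1−p)·6 ⟹ 2 + 3p = 6 + (-12)p ⟹ p = 4/15.
The row player indifferent between I and II: q·(-6) + (1−q)·5 = q·0 + (1−q)·(-3) ⟹ 5 + (-11)q = (-3) + 3q ⟹ q = 4/7.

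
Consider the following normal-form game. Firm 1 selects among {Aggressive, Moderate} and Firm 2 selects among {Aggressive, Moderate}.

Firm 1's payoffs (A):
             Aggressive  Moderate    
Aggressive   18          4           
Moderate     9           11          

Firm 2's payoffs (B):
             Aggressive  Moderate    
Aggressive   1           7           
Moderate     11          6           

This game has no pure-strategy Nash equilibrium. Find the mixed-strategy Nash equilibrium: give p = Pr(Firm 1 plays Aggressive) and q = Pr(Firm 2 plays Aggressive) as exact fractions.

Each player's mixing probability is pinned down by making the *other* player indifferent.
Firm 2 indifferent between Aggressive and Moderate: p·1 + (1−p)·11 = p·7 + (1−p)·6 ⟹ 11 + (-10)p = 6 + 1p ⟹ p = 5/11.
Firm 1 indifferent between Aggressive and Moderate: q·18 + (1−q)·4 = q·9 + (1−q)·11 ⟹ 4 + 14q = 11 + (-2)q ⟹ q = 7/16.

p = 5/11, q = 7/16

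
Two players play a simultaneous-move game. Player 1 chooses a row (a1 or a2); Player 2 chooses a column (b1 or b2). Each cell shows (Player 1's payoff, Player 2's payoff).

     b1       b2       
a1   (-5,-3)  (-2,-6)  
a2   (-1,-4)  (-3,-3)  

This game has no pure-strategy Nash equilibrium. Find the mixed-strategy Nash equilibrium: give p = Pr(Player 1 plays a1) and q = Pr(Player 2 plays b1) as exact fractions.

p = 1/4, q = 1/5

Each player's mixing probability is pinned down by making the *other* player indifferent.
Player 2 indifferent between b1 and b2: p·(-3) + (1−p)·(-4) = p·(-6) + (1−p)·(-3) ⟹ (-4) + 1p = (-3) + (-3)p ⟹ p = 1/4.
Player 1 indifferent between a1 and a2: q·(-5) + (1−q)·(-2) = q·(-1) + (1−q)·(-3) ⟹ (-2) + (-3)q = (-3) + 2q ⟹ q = 1/5.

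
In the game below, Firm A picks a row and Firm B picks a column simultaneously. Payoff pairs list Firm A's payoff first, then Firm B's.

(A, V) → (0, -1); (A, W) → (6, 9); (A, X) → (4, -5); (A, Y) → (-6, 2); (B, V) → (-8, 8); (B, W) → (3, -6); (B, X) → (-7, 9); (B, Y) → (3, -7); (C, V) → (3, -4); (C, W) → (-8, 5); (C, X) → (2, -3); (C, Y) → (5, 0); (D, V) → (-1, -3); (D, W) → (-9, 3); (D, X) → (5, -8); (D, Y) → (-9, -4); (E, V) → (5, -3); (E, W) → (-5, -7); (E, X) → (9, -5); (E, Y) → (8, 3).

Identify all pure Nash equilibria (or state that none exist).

Find each player's best response to every opponent strategy; NE are the intersections.
Firm A's best responses — vs V: E (payoff 5); vs W: A (payoff 6); vs X: E (payoff 9); vs Y: E (payoff 8).
Firm B's best responses — vs A: W (payoff 9); vs B: X (payoff 9); vs C: W (payoff 5); vs D: W (payoff 3); vs E: Y (payoff 3).
Mutual best responses occur at (A, W) and (E, Y); at each, neither player gains by switching.

(A, W) and (E, Y)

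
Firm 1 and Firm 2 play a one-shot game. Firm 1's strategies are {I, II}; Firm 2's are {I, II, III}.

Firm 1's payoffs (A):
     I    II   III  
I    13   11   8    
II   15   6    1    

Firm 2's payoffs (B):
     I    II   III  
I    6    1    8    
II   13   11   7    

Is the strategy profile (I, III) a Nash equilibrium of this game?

Holding Firm 2 at III: Firm 1 gets 8 from I, versus 1 from II. No profitable deviation for Firm 1.
Holding Firm 1 at I: Firm 2 gets 8 from III, versus 6 from I, 1 from II. No profitable deviation for Firm 2 either.

Yes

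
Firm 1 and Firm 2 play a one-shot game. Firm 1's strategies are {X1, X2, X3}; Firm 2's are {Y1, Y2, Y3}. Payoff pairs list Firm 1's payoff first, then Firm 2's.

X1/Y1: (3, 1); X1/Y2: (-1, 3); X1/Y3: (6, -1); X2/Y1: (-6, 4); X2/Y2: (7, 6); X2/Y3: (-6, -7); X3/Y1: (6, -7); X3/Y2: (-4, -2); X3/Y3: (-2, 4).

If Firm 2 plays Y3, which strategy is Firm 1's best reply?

With Firm 2 fixed at Y3, Firm 1's payoffs are: X1 → 6, X2 → -6, X3 → -2.
The maximum is 6, achieved by X1.

X1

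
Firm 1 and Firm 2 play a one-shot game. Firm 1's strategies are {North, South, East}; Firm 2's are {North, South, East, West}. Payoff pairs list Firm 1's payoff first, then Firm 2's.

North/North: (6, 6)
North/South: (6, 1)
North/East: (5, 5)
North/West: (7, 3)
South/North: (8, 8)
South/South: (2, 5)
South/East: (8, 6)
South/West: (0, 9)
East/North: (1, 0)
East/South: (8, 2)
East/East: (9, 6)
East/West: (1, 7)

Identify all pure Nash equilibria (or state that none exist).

No pure-strategy Nash equilibrium

A profile is a Nash equilibrium when each player is best-responding to the other.
Firm 1's best responses — vs North: South (payoff 8); vs South: East (payoff 8); vs East: East (payoff 9); vs West: North (payoff 7).
Firm 2's best responses — vs North: North (payoff 6); vs South: West (payoff 9); vs East: West (payoff 7).
No cell has both players best-responding. For instance, Firm 1's best reply to East is East, but against East Firm 2 prefers West over East.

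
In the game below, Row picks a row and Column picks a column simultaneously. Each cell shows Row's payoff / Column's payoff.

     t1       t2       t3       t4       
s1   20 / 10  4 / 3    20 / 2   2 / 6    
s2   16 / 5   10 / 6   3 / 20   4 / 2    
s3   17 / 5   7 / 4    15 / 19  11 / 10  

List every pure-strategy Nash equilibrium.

Check mutual best responses: a cell is a NE iff neither player can gain by unilaterally deviating.
Row's best responses — vs t1: s1 (payoff 20); vs t2: s2 (payoff 10); vs t3: s1 (payoff 20); vs t4: s3 (payoff 11).
Column's best responses — vs s1: t1 (payoff 10); vs s2: t3 (payoff 20); vs s3: t3 (payoff 19).
The only mutual best response is (s1, t1); neither player gains by switching there.

(s1, t1)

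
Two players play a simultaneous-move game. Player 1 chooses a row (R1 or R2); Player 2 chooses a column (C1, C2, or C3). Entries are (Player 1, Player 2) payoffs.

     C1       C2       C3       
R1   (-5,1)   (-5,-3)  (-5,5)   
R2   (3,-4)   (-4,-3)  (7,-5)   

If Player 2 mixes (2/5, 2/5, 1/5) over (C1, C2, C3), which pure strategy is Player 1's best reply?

Compute Player 1's expected payoff from each pure strategy against the given mix.
R1: (2/5)·(-5) + (2/5)·(-5) + (1/5)·(-5) = -5
R2: (2/5)·3 + (2/5)·(-4) + (1/5)·7 = 1
Highest expected payoff is 1, from R2.

R2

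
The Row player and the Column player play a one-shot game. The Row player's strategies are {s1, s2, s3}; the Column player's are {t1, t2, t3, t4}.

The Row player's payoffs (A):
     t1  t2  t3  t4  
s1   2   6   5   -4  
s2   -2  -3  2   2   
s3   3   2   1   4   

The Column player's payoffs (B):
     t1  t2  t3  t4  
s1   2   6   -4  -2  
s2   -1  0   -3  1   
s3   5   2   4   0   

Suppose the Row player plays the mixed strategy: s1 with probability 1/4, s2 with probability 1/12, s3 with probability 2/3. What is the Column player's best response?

Compute the Column player's expected payoff from each pure strategy against the given mix.
t1: (1/4)·2 + (1/12)·(-1) + (2/3)·5 = 15/4
t2: (1/4)·6 + (1/12)·0 + (2/3)·2 = 17/6
t3: (1/4)·(-4) + (1/12)·(-3) + (2/3)·4 = 17/12
t4: (1/4)·(-2) + (1/12)·1 + (2/3)·0 = -5/12
Highest expected payoff is 15/4, from t1.

t1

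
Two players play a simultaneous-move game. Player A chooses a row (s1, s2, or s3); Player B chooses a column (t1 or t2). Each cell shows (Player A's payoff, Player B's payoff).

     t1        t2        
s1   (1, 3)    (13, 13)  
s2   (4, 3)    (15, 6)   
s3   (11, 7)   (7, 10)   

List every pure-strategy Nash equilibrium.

A profile is a Nash equilibrium when each player is best-responding to the other.
Player A's best responses — vs t1: s3 (payoff 11); vs t2: s2 (payoff 15).
Player B's best responses — vs s1: t2 (payoff 13); vs s2: t2 (payoff 6); vs s3: t2 (payoff 10).
The only mutual best response is (s2, t2); neither player gains by switching there.

(s2, t2)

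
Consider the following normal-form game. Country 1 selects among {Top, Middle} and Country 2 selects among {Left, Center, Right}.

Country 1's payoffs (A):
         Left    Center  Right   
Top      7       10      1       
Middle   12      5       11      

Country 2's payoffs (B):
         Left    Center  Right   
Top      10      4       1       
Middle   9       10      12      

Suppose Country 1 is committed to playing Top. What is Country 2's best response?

With Country 1 fixed at Top, Country 2's payoffs are: Left → 10, Center → 4, Right → 1.
The maximum is 10, achieved by Left.

Left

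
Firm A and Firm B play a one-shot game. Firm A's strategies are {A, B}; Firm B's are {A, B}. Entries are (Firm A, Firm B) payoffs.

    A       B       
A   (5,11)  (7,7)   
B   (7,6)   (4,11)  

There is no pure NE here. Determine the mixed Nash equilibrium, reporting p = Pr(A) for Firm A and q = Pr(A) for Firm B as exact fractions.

p = 5/9, q = 3/5

In a mixed NE each player is indifferent between their pure strategies, so the opponent's mix sets the indifference.
Firm B indifferent between A and B: p·11 + (1−p)·6 = p·7 + (1−p)·11 ⟹ 6 + 5p = 11 + (-4)p ⟹ p = 5/9.
Firm A indifferent between A and B: q·5 + (1−q)·7 = q·7 + (1−q)·4 ⟹ 7 + (-2)q = 4 + 3q ⟹ q = 3/5.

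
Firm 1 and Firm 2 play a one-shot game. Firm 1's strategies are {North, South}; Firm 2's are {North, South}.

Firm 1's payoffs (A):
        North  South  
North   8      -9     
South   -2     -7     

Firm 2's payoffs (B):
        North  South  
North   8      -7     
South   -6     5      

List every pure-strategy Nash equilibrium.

(North, North) and (South, South)

Find each player's best response to every opponent strategy; NE are the intersections.
Firm 1's best responses — vs North: North (payoff 8); vs South: South (payoff -7).
Firm 2's best responses — vs North: North (payoff 8); vs South: South (payoff 5).
Mutual best responses occur at (North, North) and (South, South); at each, neither player gains by switching.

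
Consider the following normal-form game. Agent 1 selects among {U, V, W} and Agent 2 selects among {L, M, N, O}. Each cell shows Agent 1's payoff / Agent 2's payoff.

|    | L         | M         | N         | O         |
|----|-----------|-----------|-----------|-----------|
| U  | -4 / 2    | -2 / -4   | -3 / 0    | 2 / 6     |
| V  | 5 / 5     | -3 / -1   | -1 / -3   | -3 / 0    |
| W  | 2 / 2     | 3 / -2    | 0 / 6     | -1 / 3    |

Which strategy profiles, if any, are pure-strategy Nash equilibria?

(U, O), (V, L), and (W, N)

A profile is a Nash equilibrium when each player is best-responding to the other.
Agent 1's best responses — vs L: V (payoff 5); vs M: W (payoff 3); vs N: W (payoff 0); vs O: U (payoff 2).
Agent 2's best responses — vs U: O (payoff 6); vs V: L (payoff 5); vs W: N (payoff 6).
Mutual best responses occur at (U, O), (V, L), and (W, N); at each, neither player gains by switching.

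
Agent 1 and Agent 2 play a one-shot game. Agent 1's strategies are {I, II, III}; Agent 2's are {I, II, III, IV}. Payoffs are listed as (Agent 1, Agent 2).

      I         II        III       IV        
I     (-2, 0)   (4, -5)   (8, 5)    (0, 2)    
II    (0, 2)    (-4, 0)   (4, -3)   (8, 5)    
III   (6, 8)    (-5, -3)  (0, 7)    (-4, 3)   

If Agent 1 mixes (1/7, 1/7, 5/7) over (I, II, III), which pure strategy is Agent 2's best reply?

Agent 2's best reply maximizes expected payoff against the mix.
I: (1/7)·0 + (1/7)·2 + (5/7)·8 = 6
II: (1/7)·(-5) + (1/7)·0 + (5/7)·(-3) = -20/7
III: (1/7)·5 + (1/7)·(-3) + (5/7)·7 = 37/7
IV: (1/7)·2 + (1/7)·5 + (5/7)·3 = 22/7
Highest expected payoff is 6, from I.

I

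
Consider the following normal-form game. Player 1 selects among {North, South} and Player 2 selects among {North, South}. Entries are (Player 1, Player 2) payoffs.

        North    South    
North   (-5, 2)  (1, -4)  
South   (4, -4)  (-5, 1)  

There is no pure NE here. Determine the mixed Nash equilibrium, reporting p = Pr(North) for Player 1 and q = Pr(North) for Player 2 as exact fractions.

p = 5/11, q = 2/5

Each player's mixing probability is pinned down by making the *other* player indifferent.
Player 2 indifferent between North and South: p·2 + (1−p)·(-4) = p·(-4) + (1−p)·1 ⟹ (-4) + 6p = 1 + (-5)p ⟹ p = 5/11.
Player 1 indifferent between North and South: q·(-5) + (1−q)·1 = q·4 + (1−q)·(-5) ⟹ 1 + (-6)q = (-5) + 9q ⟹ q = 2/5.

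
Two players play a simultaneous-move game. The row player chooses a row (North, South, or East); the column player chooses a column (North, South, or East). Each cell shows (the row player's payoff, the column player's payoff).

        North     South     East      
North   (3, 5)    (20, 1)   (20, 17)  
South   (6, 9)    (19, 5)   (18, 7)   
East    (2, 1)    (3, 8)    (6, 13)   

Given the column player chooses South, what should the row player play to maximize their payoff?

With the column player fixed at South, the row player's payoffs are: North → 20, South → 19, East → 3.
The maximum is 20, achieved by North.

North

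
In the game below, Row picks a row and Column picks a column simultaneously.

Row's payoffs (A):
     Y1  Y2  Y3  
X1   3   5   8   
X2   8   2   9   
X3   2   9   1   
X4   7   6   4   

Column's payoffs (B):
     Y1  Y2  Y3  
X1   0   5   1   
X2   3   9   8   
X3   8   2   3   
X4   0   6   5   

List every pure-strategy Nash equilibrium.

Check mutual best responses: a cell is a NE iff neither player can gain by unilaterally deviating.
Row's best responses — vs Y1: X2 (payoff 8); vs Y2: X3 (payoff 9); vs Y3: X2 (payoff 9).
Column's best responses — vs X1: Y2 (payoff 5); vs X2: Y2 (payoff 9); vs X3: Y1 (payoff 8); vs X4: Y2 (payoff 6).
No cell has both players best-responding. For instance, Row's best reply to Y2 is X3, but against X3 Column prefers Y1 over Y2.

None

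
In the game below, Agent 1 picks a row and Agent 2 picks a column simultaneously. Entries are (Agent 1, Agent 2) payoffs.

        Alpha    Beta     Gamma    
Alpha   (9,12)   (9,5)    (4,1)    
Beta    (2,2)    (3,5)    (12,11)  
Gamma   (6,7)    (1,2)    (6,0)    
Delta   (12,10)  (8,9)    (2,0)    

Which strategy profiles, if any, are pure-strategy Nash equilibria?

(Beta, Gamma) and (Delta, Alpha)

Find each player's best response to every opponent strategy; NE are the intersections.
Agent 1's best responses — vs Alpha: Delta (payoff 12); vs Beta: Alpha (payoff 9); vs Gamma: Beta (payoff 12).
Agent 2's best responses — vs Alpha: Alpha (payoff 12); vs Beta: Gamma (payoff 11); vs Gamma: Alpha (payoff 7); vs Delta: Alpha (payoff 10).
Mutual best responses occur at (Beta, Gamma) and (Delta, Alpha); at each, neither player gains by switching.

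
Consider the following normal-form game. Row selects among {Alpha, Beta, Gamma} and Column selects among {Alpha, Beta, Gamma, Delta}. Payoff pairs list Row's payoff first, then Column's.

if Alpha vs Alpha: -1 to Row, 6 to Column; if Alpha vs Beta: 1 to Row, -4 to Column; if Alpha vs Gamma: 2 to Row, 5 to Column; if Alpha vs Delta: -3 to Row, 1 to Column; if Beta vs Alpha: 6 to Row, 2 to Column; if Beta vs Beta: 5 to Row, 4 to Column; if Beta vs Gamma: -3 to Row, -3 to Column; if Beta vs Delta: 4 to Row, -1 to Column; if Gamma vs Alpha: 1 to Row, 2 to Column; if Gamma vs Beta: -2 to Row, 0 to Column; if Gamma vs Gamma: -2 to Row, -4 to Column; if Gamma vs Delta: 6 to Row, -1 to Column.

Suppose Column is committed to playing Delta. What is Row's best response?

Gamma

With Column fixed at Delta, Row's payoffs are: Alpha → -3, Beta → 4, Gamma → 6.
The maximum is 6, achieved by Gamma.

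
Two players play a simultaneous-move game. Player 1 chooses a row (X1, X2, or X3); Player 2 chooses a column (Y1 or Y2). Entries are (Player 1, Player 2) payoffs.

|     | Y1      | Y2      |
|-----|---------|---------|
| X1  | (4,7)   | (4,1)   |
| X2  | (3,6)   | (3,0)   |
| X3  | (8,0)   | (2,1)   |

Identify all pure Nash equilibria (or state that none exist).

Check mutual best responses: a cell is a NE iff neither player can gain by unilaterally deviating.
Player 1's best responses — vs Y1: X3 (payoff 8); vs Y2: X1 (payoff 4).
Player 2's best responses — vs X1: Y1 (payoff 7); vs X2: Y1 (payoff 6); vs X3: Y2 (payoff 1).
No cell has both players best-responding. For instance, Player 1's best reply to Y2 is X1, but against X1 Player 2 prefers Y1 over Y2.

None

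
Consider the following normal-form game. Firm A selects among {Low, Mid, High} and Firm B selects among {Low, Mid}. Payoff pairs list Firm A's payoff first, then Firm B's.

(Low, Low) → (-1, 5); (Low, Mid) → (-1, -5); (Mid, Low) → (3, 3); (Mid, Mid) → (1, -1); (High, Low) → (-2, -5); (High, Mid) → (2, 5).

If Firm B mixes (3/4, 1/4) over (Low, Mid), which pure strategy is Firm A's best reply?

Mid

Firm A's best reply maximizes expected payoff against the mix.
Low: (3/4)·(-1) + (1/4)·(-1) = -1
Mid: (3/4)·3 + (1/4)·1 = 5/2
High: (3/4)·(-2) + (1/4)·2 = -1
Highest expected payoff is 5/2, from Mid.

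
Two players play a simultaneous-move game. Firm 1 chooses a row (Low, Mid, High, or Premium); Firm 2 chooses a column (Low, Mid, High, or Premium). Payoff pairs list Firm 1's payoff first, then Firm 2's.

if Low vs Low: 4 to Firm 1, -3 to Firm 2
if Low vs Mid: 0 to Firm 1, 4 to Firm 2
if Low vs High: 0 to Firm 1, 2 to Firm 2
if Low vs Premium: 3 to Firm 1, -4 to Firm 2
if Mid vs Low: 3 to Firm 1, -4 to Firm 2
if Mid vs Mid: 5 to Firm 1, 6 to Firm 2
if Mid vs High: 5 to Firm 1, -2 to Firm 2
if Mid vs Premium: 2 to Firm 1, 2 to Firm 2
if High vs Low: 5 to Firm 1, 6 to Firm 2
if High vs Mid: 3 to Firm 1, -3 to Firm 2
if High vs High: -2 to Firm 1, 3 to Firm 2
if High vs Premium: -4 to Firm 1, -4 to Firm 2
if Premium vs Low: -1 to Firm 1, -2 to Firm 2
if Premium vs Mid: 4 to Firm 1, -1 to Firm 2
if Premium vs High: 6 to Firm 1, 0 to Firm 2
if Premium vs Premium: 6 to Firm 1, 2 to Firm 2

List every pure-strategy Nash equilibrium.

(Mid, Mid), (High, Low), and (Premium, Premium)

A profile is a Nash equilibrium when each player is best-responding to the other.
Firm 1's best responses — vs Low: High (payoff 5); vs Mid: Mid (payoff 5); vs High: Premium (payoff 6); vs Premium: Premium (payoff 6).
Firm 2's best responses — vs Low: Mid (payoff 4); vs Mid: Mid (payoff 6); vs High: Low (payoff 6); vs Premium: Premium (payoff 2).
Mutual best responses occur at (Mid, Mid), (High, Low), and (Premium, Premium); at each, neither player gains by switching.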